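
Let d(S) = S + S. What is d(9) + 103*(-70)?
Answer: -7192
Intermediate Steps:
d(S) = 2*S
d(9) + 103*(-70) = 2*9 + 103*(-70) = 18 - 7210 = -7192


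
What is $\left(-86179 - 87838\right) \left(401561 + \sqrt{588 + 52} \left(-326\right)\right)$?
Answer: $-69878440537 + 453836336 \sqrt{10} \approx -6.8443 \cdot 10^{10}$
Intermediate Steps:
$\left(-86179 - 87838\right) \left(401561 + \sqrt{588 + 52} \left(-326\right)\right) = - 174017 \left(401561 + \sqrt{640} \left(-326\right)\right) = - 174017 \left(401561 + 8 \sqrt{10} \left(-326\right)\right) = - 174017 \left(401561 - 2608 \sqrt{10}\right) = -69878440537 + 453836336 \sqrt{10}$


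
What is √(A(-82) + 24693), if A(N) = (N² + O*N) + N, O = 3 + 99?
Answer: √22971 ≈ 151.56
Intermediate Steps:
O = 102
A(N) = N² + 103*N (A(N) = (N² + 102*N) + N = N² + 103*N)
√(A(-82) + 24693) = √(-82*(103 - 82) + 24693) = √(-82*21 + 24693) = √(-1722 + 24693) = √22971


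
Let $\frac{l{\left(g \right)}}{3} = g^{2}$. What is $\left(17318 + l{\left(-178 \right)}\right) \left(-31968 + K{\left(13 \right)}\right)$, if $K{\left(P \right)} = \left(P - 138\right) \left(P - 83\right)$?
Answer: $-2609006660$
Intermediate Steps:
$l{\left(g \right)} = 3 g^{2}$
$K{\left(P \right)} = \left(-138 + P\right) \left(-83 + P\right)$
$\left(17318 + l{\left(-178 \right)}\right) \left(-31968 + K{\left(13 \right)}\right) = \left(17318 + 3 \left(-178\right)^{2}\right) \left(-31968 + \left(11454 + 13^{2} - 2873\right)\right) = \left(17318 + 3 \cdot 31684\right) \left(-31968 + \left(11454 + 169 - 2873\right)\right) = \left(17318 + 95052\right) \left(-31968 + 8750\right) = 112370 \left(-23218\right) = -2609006660$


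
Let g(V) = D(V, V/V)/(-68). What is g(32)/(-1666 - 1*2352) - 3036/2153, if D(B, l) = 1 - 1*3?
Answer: -414756185/294125636 ≈ -1.4101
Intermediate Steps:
D(B, l) = -2 (D(B, l) = 1 - 3 = -2)
g(V) = 1/34 (g(V) = -2/(-68) = -2*(-1/68) = 1/34)
g(32)/(-1666 - 1*2352) - 3036/2153 = 1/(34*(-1666 - 1*2352)) - 3036/2153 = 1/(34*(-1666 - 2352)) - 3036*1/2153 = (1/34)/(-4018) - 3036/2153 = (1/34)*(-1/4018) - 3036/2153 = -1/136612 - 3036/2153 = -414756185/294125636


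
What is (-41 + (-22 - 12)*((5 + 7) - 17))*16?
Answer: 2064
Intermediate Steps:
(-41 + (-22 - 12)*((5 + 7) - 17))*16 = (-41 - 34*(12 - 17))*16 = (-41 - 34*(-5))*16 = (-41 + 170)*16 = 129*16 = 2064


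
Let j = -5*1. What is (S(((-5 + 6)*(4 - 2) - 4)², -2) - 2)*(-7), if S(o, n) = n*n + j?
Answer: 21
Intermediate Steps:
j = -5
S(o, n) = -5 + n² (S(o, n) = n*n - 5 = n² - 5 = -5 + n²)
(S(((-5 + 6)*(4 - 2) - 4)², -2) - 2)*(-7) = ((-5 + (-2)²) - 2)*(-7) = ((-5 + 4) - 2)*(-7) = (-1 - 2)*(-7) = -3*(-7) = 21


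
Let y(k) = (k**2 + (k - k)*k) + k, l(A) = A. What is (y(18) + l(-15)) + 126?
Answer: 453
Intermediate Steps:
y(k) = k + k**2 (y(k) = (k**2 + 0*k) + k = (k**2 + 0) + k = k**2 + k = k + k**2)
(y(18) + l(-15)) + 126 = (18*(1 + 18) - 15) + 126 = (18*19 - 15) + 126 = (342 - 15) + 126 = 327 + 126 = 453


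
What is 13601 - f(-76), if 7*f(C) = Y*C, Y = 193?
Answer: 109875/7 ≈ 15696.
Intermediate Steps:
f(C) = 193*C/7 (f(C) = (193*C)/7 = 193*C/7)
13601 - f(-76) = 13601 - 193*(-76)/7 = 13601 - 1*(-14668/7) = 13601 + 14668/7 = 109875/7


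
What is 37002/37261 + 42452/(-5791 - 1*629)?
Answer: -48008969/8543415 ≈ -5.6194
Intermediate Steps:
37002/37261 + 42452/(-5791 - 1*629) = 37002*(1/37261) + 42452/(-5791 - 629) = 5286/5323 + 42452/(-6420) = 5286/5323 + 42452*(-1/6420) = 5286/5323 - 10613/1605 = -48008969/8543415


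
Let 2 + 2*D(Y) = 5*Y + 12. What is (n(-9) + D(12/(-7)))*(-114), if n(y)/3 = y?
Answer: 20976/7 ≈ 2996.6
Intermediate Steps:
n(y) = 3*y
D(Y) = 5 + 5*Y/2 (D(Y) = -1 + (5*Y + 12)/2 = -1 + (12 + 5*Y)/2 = -1 + (6 + 5*Y/2) = 5 + 5*Y/2)
(n(-9) + D(12/(-7)))*(-114) = (3*(-9) + (5 + 5*(12/(-7))/2))*(-114) = (-27 + (5 + 5*(12*(-1/7))/2))*(-114) = (-27 + (5 + (5/2)*(-12/7)))*(-114) = (-27 + (5 - 30/7))*(-114) = (-27 + 5/7)*(-114) = -184/7*(-114) = 20976/7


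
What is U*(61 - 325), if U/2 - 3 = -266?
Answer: 138864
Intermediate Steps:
U = -526 (U = 6 + 2*(-266) = 6 - 532 = -526)
U*(61 - 325) = -526*(61 - 325) = -526*(-264) = 138864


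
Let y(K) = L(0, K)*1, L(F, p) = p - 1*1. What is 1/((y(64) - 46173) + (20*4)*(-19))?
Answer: -1/47630 ≈ -2.0995e-5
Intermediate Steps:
L(F, p) = -1 + p (L(F, p) = p - 1 = -1 + p)
y(K) = -1 + K (y(K) = (-1 + K)*1 = -1 + K)
1/((y(64) - 46173) + (20*4)*(-19)) = 1/(((-1 + 64) - 46173) + (20*4)*(-19)) = 1/((63 - 46173) + 80*(-19)) = 1/(-46110 - 1520) = 1/(-47630) = -1/47630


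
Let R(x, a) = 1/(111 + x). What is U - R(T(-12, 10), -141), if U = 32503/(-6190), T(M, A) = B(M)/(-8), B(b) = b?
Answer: -1465111/278550 ≈ -5.2598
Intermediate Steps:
T(M, A) = -M/8 (T(M, A) = M/(-8) = M*(-1/8) = -M/8)
U = -32503/6190 (U = 32503*(-1/6190) = -32503/6190 ≈ -5.2509)
U - R(T(-12, 10), -141) = -32503/6190 - 1/(111 - 1/8*(-12)) = -32503/6190 - 1/(111 + 3/2) = -32503/6190 - 1/225/2 = -32503/6190 - 1*2/225 = -32503/6190 - 2/225 = -1465111/278550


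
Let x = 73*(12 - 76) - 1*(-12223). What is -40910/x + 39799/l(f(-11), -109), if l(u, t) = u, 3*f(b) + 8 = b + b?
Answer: -300931349/75510 ≈ -3985.3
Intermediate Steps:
f(b) = -8/3 + 2*b/3 (f(b) = -8/3 + (b + b)/3 = -8/3 + (2*b)/3 = -8/3 + 2*b/3)
x = 7551 (x = 73*(-64) + 12223 = -4672 + 12223 = 7551)
-40910/x + 39799/l(f(-11), -109) = -40910/7551 + 39799/(-8/3 + (⅔)*(-11)) = -40910*1/7551 + 39799/(-8/3 - 22/3) = -40910/7551 + 39799/(-10) = -40910/7551 + 39799*(-⅒) = -40910/7551 - 39799/10 = -300931349/75510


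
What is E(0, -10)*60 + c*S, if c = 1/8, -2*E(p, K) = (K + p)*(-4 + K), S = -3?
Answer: -33603/8 ≈ -4200.4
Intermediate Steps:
E(p, K) = -(-4 + K)*(K + p)/2 (E(p, K) = -(K + p)*(-4 + K)/2 = -(-4 + K)*(K + p)/2)
c = ⅛ ≈ 0.12500
E(0, -10)*60 + c*S = (2*(-10) + 2*0 - ½*(-10)² - ½*(-10)*0)*60 + (⅛)*(-3) = (-20 + 0 - ½*100 + 0)*60 - 3/8 = (-20 + 0 - 50 + 0)*60 - 3/8 = -70*60 - 3/8 = -4200 - 3/8 = -33603/8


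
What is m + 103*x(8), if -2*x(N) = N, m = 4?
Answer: -408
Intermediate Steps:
x(N) = -N/2
m + 103*x(8) = 4 + 103*(-1/2*8) = 4 + 103*(-4) = 4 - 412 = -408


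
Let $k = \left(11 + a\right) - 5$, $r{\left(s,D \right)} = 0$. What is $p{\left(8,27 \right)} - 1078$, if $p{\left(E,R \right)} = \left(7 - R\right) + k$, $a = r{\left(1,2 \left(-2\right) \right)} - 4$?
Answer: $-1096$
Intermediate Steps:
$a = -4$ ($a = 0 - 4 = -4$)
$k = 2$ ($k = \left(11 - 4\right) - 5 = 7 - 5 = 2$)
$p{\left(E,R \right)} = 9 - R$ ($p{\left(E,R \right)} = \left(7 - R\right) + 2 = 9 - R$)
$p{\left(8,27 \right)} - 1078 = \left(9 - 27\right) - 1078 = -18 - 1078 = -1096$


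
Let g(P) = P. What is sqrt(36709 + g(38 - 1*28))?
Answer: sqrt(36719) ≈ 191.62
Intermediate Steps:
sqrt(36709 + g(38 - 1*28)) = sqrt(36709 + (38 - 1*28)) = sqrt(36709 + (38 - 28)) = sqrt(36709 + 10) = sqrt(36719)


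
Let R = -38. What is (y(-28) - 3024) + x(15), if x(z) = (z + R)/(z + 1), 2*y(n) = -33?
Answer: -48671/16 ≈ -3041.9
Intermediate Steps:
y(n) = -33/2 (y(n) = (½)*(-33) = -33/2)
x(z) = (-38 + z)/(1 + z) (x(z) = (z - 38)/(z + 1) = (-38 + z)/(1 + z))
(y(-28) - 3024) + x(15) = (-33/2 - 3024) + (-38 + 15)/(1 + 15) = -6081/2 - 23/16 = -48671/16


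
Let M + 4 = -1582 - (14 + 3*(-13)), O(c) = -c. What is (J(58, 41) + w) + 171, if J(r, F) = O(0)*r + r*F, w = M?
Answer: 988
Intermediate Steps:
M = -1561 (M = -4 + (-1582 - (14 + 3*(-13))) = -4 + (-1582 - (14 - 39)) = -4 + (-1582 - 1*(-25)) = -4 + (-1582 + 25) = -4 - 1557 = -1561)
w = -1561
J(r, F) = F*r (J(r, F) = (-1*0)*r + r*F = 0*r + F*r = 0 + F*r = F*r)
(J(58, 41) + w) + 171 = (41*58 - 1561) + 171 = (2378 - 1561) + 171 = 817 + 171 = 988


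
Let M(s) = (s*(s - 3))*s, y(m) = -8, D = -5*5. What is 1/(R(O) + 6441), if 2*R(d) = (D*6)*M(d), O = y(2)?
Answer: 1/59241 ≈ 1.6880e-5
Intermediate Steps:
D = -25
O = -8
M(s) = s²*(-3 + s) (M(s) = (s*(-3 + s))*s = s²*(-3 + s))
R(d) = -75*d²*(-3 + d) (R(d) = ((-25*6)*(d²*(-3 + d)))/2 = (-150*d²*(-3 + d))/2 = -75*d²*(-3 + d))
1/(R(O) + 6441) = 1/(75*(-8)²*(3 - 1*(-8)) + 6441) = 1/(75*64*(3 + 8) + 6441) = 1/(75*64*11 + 6441) = 1/(52800 + 6441) = 1/59241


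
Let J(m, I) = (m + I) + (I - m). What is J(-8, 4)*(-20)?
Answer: -160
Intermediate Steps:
J(m, I) = 2*I (J(m, I) = (I + m) + (I - m) = 2*I)
J(-8, 4)*(-20) = (2*4)*(-20) = 8*(-20) = -160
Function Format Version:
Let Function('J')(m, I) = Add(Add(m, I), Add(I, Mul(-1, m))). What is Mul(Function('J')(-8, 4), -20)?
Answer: -160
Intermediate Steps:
Function('J')(m, I) = Mul(2, I) (Function('J')(m, I) = Add(Add(I, m), Add(I, Mul(-1, m))) = Mul(2, I))
Mul(Function('J')(-8, 4), -20) = Mul(Mul(2, 4), -20) = Mul(8, -20) = -160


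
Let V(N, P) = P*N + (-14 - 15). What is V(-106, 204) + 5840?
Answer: -15813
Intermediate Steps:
V(N, P) = -29 + N*P (V(N, P) = N*P - 29 = -29 + N*P)
V(-106, 204) + 5840 = (-29 - 106*204) + 5840 = (-29 - 21624) + 5840 = -21653 + 5840 = -15813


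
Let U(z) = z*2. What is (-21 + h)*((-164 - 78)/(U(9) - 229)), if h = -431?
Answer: -109384/211 ≈ -518.41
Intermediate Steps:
U(z) = 2*z
(-21 + h)*((-164 - 78)/(U(9) - 229)) = (-21 - 431)*((-164 - 78)/(2*9 - 229)) = -(-109384)/(18 - 229) = -(-109384)/(-211) = -(-109384)*(-1)/211 = -452*242/211 = -109384/211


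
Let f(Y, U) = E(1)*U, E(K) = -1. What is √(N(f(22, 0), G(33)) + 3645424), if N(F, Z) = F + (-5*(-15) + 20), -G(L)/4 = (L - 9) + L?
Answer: √3645519 ≈ 1909.3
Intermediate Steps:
f(Y, U) = -U
G(L) = 36 - 8*L (G(L) = -4*((L - 9) + L) = -4*((-9 + L) + L) = -4*(-9 + 2*L) = 36 - 8*L)
N(F, Z) = 95 + F (N(F, Z) = F + (75 + 20) = F + 95 = 95 + F)
√(N(f(22, 0), G(33)) + 3645424) = √((95 - 1*0) + 3645424) = √((95 + 0) + 3645424) = √(95 + 3645424) = √3645519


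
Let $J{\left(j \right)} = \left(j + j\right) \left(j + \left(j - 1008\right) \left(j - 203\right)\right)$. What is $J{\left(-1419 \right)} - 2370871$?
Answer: $-11170397521$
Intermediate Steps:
$J{\left(j \right)} = 2 j \left(j + \left(-1008 + j\right) \left(-203 + j\right)\right)$
$J{\left(-1419 \right)} - 2370871 = 2 \left(-1419\right) \left(204624 + \left(-1419\right)^{2} - -1716990\right) - 2370871 = 2 \left(-1419\right) \left(204624 + 2013561 + 1716990\right) - 2370871 = 2 \left(-1419\right) 3935175 - 2370871 = -11168026650 - 2370871 = -11170397521$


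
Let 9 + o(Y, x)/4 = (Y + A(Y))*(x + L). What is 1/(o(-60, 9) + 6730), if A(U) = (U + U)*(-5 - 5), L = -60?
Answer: -1/225866 ≈ -4.4274e-6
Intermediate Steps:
A(U) = -20*U (A(U) = (2*U)*(-10) = -20*U)
o(Y, x) = -36 - 76*Y*(-60 + x) (o(Y, x) = -36 + 4*((Y - 20*Y)*(x - 60)) = -36 + 4*((-19*Y)*(-60 + x)) = -36 + 4*(-19*Y*(-60 + x)) = -36 - 76*Y*(-60 + x))
1/(o(-60, 9) + 6730) = 1/((-36 + 4560*(-60) - 76*(-60)*9) + 6730) = 1/((-36 - 273600 + 41040) + 6730) = 1/(-232596 + 6730) = 1/(-225866) = -1/225866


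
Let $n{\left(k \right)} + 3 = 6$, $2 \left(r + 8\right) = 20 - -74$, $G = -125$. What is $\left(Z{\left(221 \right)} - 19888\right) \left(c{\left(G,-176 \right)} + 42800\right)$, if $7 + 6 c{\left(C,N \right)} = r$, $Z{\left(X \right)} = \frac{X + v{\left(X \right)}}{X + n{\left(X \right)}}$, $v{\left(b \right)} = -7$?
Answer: $- \frac{17876703074}{21} \approx -8.5127 \cdot 10^{8}$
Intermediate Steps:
$r = 39$ ($r = -8 + \frac{20 - -74}{2} = -8 + \frac{20 + 74}{2} = -8 + \frac{1}{2} \cdot 94 = -8 + 47 = 39$)
$n{\left(k \right)} = 3$ ($n{\left(k \right)} = -3 + 6 = 3$)
$Z{\left(X \right)} = \frac{-7 + X}{3 + X}$ ($Z{\left(X \right)} = \frac{X - 7}{X + 3} = \frac{-7 + X}{3 + X}$)
$c{\left(C,N \right)} = \frac{16}{3}$ ($c{\left(C,N \right)} = - \frac{7}{6} + \frac{1}{6} \cdot 39 = - \frac{7}{6} + \frac{13}{2} = \frac{16}{3}$)
$\left(Z{\left(221 \right)} - 19888\right) \left(c{\left(G,-176 \right)} + 42800\right) = \left(\frac{-7 + 221}{3 + 221} - 19888\right) \left(\frac{16}{3} + 42800\right) = \left(\frac{1}{224} \cdot 214 - 19888\right) \frac{128416}{3} = \left(\frac{107}{112} - 19888\right) \frac{128416}{3} = \left(- \frac{2227349}{112}\right) \frac{128416}{3} = - \frac{17876703074}{21}$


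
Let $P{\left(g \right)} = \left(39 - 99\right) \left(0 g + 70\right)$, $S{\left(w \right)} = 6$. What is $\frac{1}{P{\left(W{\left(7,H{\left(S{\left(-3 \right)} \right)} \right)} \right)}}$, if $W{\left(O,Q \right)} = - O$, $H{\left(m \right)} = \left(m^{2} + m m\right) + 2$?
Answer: $- \frac{1}{4200} \approx -0.0002381$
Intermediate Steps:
$H{\left(m \right)} = 2 + 2 m^{2}$ ($H{\left(m \right)} = \left(m^{2} + m^{2}\right) + 2 = 2 m^{2} + 2 = 2 + 2 m^{2}$)
$P{\left(g \right)} = -4200$ ($P{\left(g \right)} = - 60 \left(0 + 70\right) = \left(-60\right) 70 = -4200$)
$\frac{1}{P{\left(W{\left(7,H{\left(S{\left(-3 \right)} \right)} \right)} \right)}} = \frac{1}{-4200} = - \frac{1}{4200}$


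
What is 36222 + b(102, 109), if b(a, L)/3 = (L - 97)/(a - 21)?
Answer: 326002/9 ≈ 36222.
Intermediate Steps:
b(a, L) = 3*(-97 + L)/(-21 + a) (b(a, L) = 3*((L - 97)/(a - 21)) = 3*((-97 + L)/(-21 + a)) = 3*(-97 + L)/(-21 + a))
36222 + b(102, 109) = 36222 + 3*(-97 + 109)/(-21 + 102) = 36222 + 3*12/81 = 36222 + 3*(1/81)*12 = 36222 + 4/9 = 326002/9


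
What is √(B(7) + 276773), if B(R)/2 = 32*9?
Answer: √277349 ≈ 526.64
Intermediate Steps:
B(R) = 576 (B(R) = 2*(32*9) = 2*288 = 576)
√(B(7) + 276773) = √(576 + 276773) = √277349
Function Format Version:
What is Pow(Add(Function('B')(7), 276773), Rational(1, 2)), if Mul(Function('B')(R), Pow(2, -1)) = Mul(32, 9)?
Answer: Pow(277349, Rational(1, 2)) ≈ 526.64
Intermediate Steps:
Function('B')(R) = 576 (Function('B')(R) = Mul(2, Mul(32, 9)) = Mul(2, 288) = 576)
Pow(Add(Function('B')(7), 276773), Rational(1, 2)) = Pow(Add(576, 276773), Rational(1, 2)) = Pow(277349, Rational(1, 2))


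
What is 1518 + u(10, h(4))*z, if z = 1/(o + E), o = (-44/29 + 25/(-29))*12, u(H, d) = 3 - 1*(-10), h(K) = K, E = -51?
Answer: 3501649/2307 ≈ 1517.8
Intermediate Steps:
u(H, d) = 13 (u(H, d) = 3 + 10 = 13)
o = -828/29 (o = (-44*1/29 + 25*(-1/29))*12 = (-44/29 - 25/29)*12 = -69/29*12 = -828/29 ≈ -28.552)
z = -29/2307 (z = 1/(-828/29 - 51) = 1/(-2307/29) = -29/2307 ≈ -0.012570)
1518 + u(10, h(4))*z = 1518 + 13*(-29/2307) = 1518 - 377/2307 = 3501649/2307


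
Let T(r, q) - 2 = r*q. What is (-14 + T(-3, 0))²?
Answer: 144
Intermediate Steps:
T(r, q) = 2 + q*r (T(r, q) = 2 + r*q = 2 + q*r)
(-14 + T(-3, 0))² = (-14 + (2 + 0*(-3)))² = (-14 + (2 + 0))² = (-14 + 2)² = (-12)² = 144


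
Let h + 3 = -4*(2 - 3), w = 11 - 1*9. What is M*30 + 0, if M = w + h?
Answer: 90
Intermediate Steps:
w = 2 (w = 11 - 9 = 2)
h = 1 (h = -3 - 4*(2 - 3) = -3 - 4*(-1) = -3 + 4 = 1)
M = 3 (M = 2 + 1 = 3)
M*30 + 0 = 3*30 + 0 = 90 + 0 = 90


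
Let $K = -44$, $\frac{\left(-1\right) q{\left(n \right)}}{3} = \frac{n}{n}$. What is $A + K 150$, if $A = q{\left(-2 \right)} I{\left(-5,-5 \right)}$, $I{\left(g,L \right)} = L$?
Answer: $-6585$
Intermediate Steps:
$q{\left(n \right)} = -3$ ($q{\left(n \right)} = - 3 \frac{n}{n} = \left(-3\right) 1 = -3$)
$A = 15$ ($A = \left(-3\right) \left(-5\right) = 15$)
$A + K 150 = 15 - 6600 = -6585$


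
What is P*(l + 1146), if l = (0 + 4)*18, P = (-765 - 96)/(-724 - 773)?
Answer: 349566/499 ≈ 700.53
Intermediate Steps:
P = 287/499 (P = -861/(-1497) = -861*(-1/1497) = 287/499 ≈ 0.57515)
l = 72 (l = 4*18 = 72)
P*(l + 1146) = 287*(72 + 1146)/499 = (287/499)*1218 = 349566/499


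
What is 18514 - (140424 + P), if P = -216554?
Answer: 94644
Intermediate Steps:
18514 - (140424 + P) = 18514 - (140424 - 216554) = 18514 - 1*(-76130) = 18514 + 76130 = 94644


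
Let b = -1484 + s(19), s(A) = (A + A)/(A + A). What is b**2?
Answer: 2199289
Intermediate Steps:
s(A) = 1 (s(A) = (2*A)/((2*A)) = (2*A)*(1/(2*A)) = 1)
b = -1483 (b = -1484 + 1 = -1483)
b**2 = (-1483)**2 = 2199289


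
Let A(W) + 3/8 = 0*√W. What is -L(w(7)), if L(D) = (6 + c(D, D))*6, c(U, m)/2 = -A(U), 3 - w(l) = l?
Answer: -81/2 ≈ -40.500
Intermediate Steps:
w(l) = 3 - l
A(W) = -3/8 (A(W) = -3/8 + 0*√W = -3/8 + 0 = -3/8)
c(U, m) = ¾ (c(U, m) = 2*(-1*(-3/8)) = 2*(3/8) = ¾)
L(D) = 81/2 (L(D) = (6 + ¾)*6 = (27/4)*6 = 81/2)
-L(w(7)) = -1*81/2 = -81/2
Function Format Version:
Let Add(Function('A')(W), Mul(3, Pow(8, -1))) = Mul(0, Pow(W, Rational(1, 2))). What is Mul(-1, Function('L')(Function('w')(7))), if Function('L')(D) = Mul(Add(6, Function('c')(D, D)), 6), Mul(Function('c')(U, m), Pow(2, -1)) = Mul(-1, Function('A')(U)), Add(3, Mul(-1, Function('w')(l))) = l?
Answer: Rational(-81, 2) ≈ -40.500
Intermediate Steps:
Function('w')(l) = Add(3, Mul(-1, l))
Function('A')(W) = Rational(-3, 8) (Function('A')(W) = Add(Rational(-3, 8), Mul(0, Pow(W, Rational(1, 2)))) = Add(Rational(-3, 8), 0) = Rational(-3, 8))
Function('c')(U, m) = Rational(3, 4) (Function('c')(U, m) = Mul(2, Mul(-1, Rational(-3, 8))) = Mul(2, Rational(3, 8)) = Rational(3, 4))
Function('L')(D) = Rational(81, 2) (Function('L')(D) = Mul(Add(6, Rational(3, 4)), 6) = Mul(Rational(27, 4), 6) = Rational(81, 2))
Mul(-1, Function('L')(Function('w')(7))) = Mul(-1, Rational(81, 2)) = Rational(-81, 2)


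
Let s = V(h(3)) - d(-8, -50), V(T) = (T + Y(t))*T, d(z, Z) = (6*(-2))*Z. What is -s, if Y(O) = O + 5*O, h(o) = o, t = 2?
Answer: 555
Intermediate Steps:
d(z, Z) = -12*Z
Y(O) = 6*O
V(T) = T*(12 + T) (V(T) = (T + 6*2)*T = (T + 12)*T = (12 + T)*T = T*(12 + T))
s = -555 (s = 3*(12 + 3) - (-12)*(-50) = 3*15 - 1*600 = 45 - 600 = -555)
-s = -1*(-555) = 555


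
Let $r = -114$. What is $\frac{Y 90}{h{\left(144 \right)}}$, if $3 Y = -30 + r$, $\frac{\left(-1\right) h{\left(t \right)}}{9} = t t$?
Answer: $\frac{5}{216} \approx 0.023148$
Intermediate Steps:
$h{\left(t \right)} = - 9 t^{2}$ ($h{\left(t \right)} = - 9 t t = - 9 t^{2}$)
$Y = -48$ ($Y = \frac{-30 - 114}{3} = \frac{1}{3} \left(-144\right) = -48$)
$\frac{Y 90}{h{\left(144 \right)}} = \frac{\left(-48\right) 90}{\left(-9\right) 144^{2}} = - \frac{4320}{\left(-9\right) 20736} = - \frac{4320}{-186624} = \left(-4320\right) \left(- \frac{1}{186624}\right) = \frac{5}{216}$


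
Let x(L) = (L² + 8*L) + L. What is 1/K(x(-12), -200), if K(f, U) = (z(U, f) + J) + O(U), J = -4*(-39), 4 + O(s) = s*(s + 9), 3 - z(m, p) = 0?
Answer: 1/38355 ≈ 2.6072e-5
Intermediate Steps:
x(L) = L² + 9*L
z(m, p) = 3 (z(m, p) = 3 - 1*0 = 3 + 0 = 3)
O(s) = -4 + s*(9 + s) (O(s) = -4 + s*(s + 9) = -4 + s*(9 + s))
J = 156
K(f, U) = 155 + U² + 9*U (K(f, U) = (3 + 156) + (-4 + U² + 9*U) = 159 + (-4 + U² + 9*U) = 155 + U² + 9*U)
1/K(x(-12), -200) = 1/(155 + (-200)² + 9*(-200)) = 1/(155 + 40000 - 1800) = 1/38355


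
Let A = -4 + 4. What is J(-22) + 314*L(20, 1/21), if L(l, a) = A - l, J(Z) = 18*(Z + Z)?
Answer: -7072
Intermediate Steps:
A = 0
J(Z) = 36*Z (J(Z) = 18*(2*Z) = 36*Z)
L(l, a) = -l (L(l, a) = 0 - l = -l)
J(-22) + 314*L(20, 1/21) = 36*(-22) + 314*(-1*20) = -792 + 314*(-20) = -792 - 6280 = -7072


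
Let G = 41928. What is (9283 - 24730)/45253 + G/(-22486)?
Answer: -1122354513/508779479 ≈ -2.2060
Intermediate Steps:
(9283 - 24730)/45253 + G/(-22486) = (9283 - 24730)/45253 + 41928/(-22486) = -15447*1/45253 + 41928*(-1/22486) = -15447/45253 - 20964/11243 = -1122354513/508779479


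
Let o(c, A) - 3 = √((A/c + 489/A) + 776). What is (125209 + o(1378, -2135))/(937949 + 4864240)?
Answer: 125212/5802189 + √6701306546142390/17070214103670 ≈ 0.021585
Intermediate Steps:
o(c, A) = 3 + √(776 + 489/A + A/c) (o(c, A) = 3 + √((A/c + 489/A) + 776) = 3 + √((489/A + A/c) + 776) = 3 + √(776 + 489/A + A/c))
(125209 + o(1378, -2135))/(937949 + 4864240) = (125209 + (3 + √(776 + 489/(-2135) - 2135/1378)))/(937949 + 4864240) = (125209 + (3 + √(776 + 489*(-1/2135) - 2135*1/1378)))/5802189 = (125209 + (3 + √(776 - 489/2135 - 2135/1378)))*(1/5802189) = (125209 + (3 + √(2277783213/2942030)))*(1/5802189) = (125209 + (3 + √6701306546142390/2942030))*(1/5802189) = (125212 + √6701306546142390/2942030)*(1/5802189) = 125212/5802189 + √6701306546142390/17070214103670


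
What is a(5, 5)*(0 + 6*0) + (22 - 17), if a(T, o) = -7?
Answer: 5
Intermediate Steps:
a(5, 5)*(0 + 6*0) + (22 - 17) = -7*(0 + 6*0) + (22 - 17) = -7*(0 + 0) + 5 = -7*0 + 5 = 0 + 5 = 5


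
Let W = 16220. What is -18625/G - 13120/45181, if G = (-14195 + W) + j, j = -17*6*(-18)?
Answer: -892152445/174443841 ≈ -5.1143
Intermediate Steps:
j = 1836 (j = -102*(-18) = 1836)
G = 3861 (G = (-14195 + 16220) + 1836 = 2025 + 1836 = 3861)
-18625/G - 13120/45181 = -18625/3861 - 13120/45181 = -892152445/174443841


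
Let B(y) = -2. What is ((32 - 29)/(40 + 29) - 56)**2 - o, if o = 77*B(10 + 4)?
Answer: 1737835/529 ≈ 3285.1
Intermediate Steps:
o = -154 (o = 77*(-2) = -154)
((32 - 29)/(40 + 29) - 56)**2 - o = ((32 - 29)/(40 + 29) - 56)**2 - 1*(-154) = (3/69 - 56)**2 + 154 = (3*(1/69) - 56)**2 + 154 = (1/23 - 56)**2 + 154 = (-1287/23)**2 + 154 = 1656369/529 + 154 = 1737835/529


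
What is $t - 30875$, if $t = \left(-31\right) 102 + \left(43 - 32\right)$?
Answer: $-34026$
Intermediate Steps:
$t = -3151$ ($t = -3162 + \left(43 - 32\right) = -3162 + 11 = -3151$)
$t - 30875 = -3151 - 30875 = -34026$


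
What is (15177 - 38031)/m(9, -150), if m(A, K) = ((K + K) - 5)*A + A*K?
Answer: 586/105 ≈ 5.5810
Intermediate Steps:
m(A, K) = A*K + A*(-5 + 2*K) (m(A, K) = (2*K - 5)*A + A*K = (-5 + 2*K)*A + A*K = A*(-5 + 2*K) + A*K = A*K + A*(-5 + 2*K))
(15177 - 38031)/m(9, -150) = (15177 - 38031)/((9*(-5 + 3*(-150)))) = -22854*1/(9*(-5 - 450)) = -22854/(9*(-455)) = -22854/(-4095) = -22854*(-1/4095) = 586/105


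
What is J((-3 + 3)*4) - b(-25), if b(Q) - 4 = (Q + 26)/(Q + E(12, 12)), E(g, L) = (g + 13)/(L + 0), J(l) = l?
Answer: -1088/275 ≈ -3.9564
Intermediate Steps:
E(g, L) = (13 + g)/L
b(Q) = 4 + (26 + Q)/(25/12 + Q) (b(Q) = 4 + (Q + 26)/(Q + (13 + 12)/12) = 4 + (26 + Q)/(Q + (1/12)*25) = 4 + (26 + Q)/(Q + 25/12) = 4 + (26 + Q)/(25/12 + Q))
J((-3 + 3)*4) - b(-25) = (-3 + 3)*4 - 4*(103 + 15*(-25))/(25 + 12*(-25)) = 0*4 - 4*(103 - 375)/(25 - 300) = 0 - 4*(-272)/(-275) = 0 - 4*(-1)*(-272)/275 = 0 - 1*1088/275 = 0 - 1088/275 = -1088/275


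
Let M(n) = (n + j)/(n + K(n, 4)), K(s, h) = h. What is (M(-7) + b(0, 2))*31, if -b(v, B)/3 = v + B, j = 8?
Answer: -589/3 ≈ -196.33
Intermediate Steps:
M(n) = (8 + n)/(4 + n) (M(n) = (n + 8)/(n + 4) = (8 + n)/(4 + n))
b(v, B) = -3*B - 3*v (b(v, B) = -3*(v + B) = -3*(B + v) = -3*B - 3*v)
(M(-7) + b(0, 2))*31 = ((8 - 7)/(4 - 7) + (-3*2 - 3*0))*31 = (1/(-3) + (-6 + 0))*31 = (-1/3*1 - 6)*31 = (-1/3 - 6)*31 = -19/3*31 = -589/3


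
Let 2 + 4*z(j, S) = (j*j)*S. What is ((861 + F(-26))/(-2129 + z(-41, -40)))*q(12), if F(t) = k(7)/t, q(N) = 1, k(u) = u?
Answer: -22379/492427 ≈ -0.045446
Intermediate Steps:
z(j, S) = -½ + S*j²/4 (z(j, S) = -½ + ((j*j)*S)/4 = -½ + (j²*S)/4 = -½ + (S*j²)/4 = -½ + S*j²/4)
F(t) = 7/t
((861 + F(-26))/(-2129 + z(-41, -40)))*q(12) = ((861 + 7/(-26))/(-2129 + (-½ + (¼)*(-40)*(-41)²)))*1 = ((861 + 7*(-1/26))/(-2129 + (-½ + (¼)*(-40)*1681)))*1 = ((861 - 7/26)/(-2129 + (-½ - 16810)))*1 = (22379/(26*(-2129 - 33621/2)))*1 = (22379/(26*(-37879/2)))*1 = ((22379/26)*(-2/37879))*1 = -22379/492427*1 = -22379/492427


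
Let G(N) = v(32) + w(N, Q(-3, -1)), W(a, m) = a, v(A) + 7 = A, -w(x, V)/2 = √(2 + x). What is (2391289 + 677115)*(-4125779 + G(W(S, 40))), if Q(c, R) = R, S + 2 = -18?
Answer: -12659480076616 - 18410424*I*√2 ≈ -1.2659e+13 - 2.6036e+7*I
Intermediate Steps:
S = -20 (S = -2 - 18 = -20)
w(x, V) = -2*√(2 + x)
v(A) = -7 + A
G(N) = 25 - 2*√(2 + N) (G(N) = (-7 + 32) - 2*√(2 + N) = 25 - 2*√(2 + N))
(2391289 + 677115)*(-4125779 + G(W(S, 40))) = (2391289 + 677115)*(-4125779 + (25 - 2*√(2 - 20))) = 3068404*(-4125779 + (25 - 6*I*√2)) = 3068404*(-4125754 - 6*I*√2) = -12659480076616 - 18410424*I*√2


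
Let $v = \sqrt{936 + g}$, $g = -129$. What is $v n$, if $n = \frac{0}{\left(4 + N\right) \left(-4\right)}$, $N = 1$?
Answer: $0$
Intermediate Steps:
$n = 0$ ($n = \frac{0}{\left(4 + 1\right) \left(-4\right)} = \frac{0}{5 \left(-4\right)} = \frac{0}{-20} = 0 \left(- \frac{1}{20}\right) = 0$)
$v = \sqrt{807}$ ($v = \sqrt{936 - 129} = \sqrt{807} \approx 28.408$)
$v n = \sqrt{807} \cdot 0 = 0$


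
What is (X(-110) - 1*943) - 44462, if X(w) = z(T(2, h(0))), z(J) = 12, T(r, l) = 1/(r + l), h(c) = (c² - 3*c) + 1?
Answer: -45393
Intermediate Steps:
h(c) = 1 + c² - 3*c
T(r, l) = 1/(l + r)
X(w) = 12
(X(-110) - 1*943) - 44462 = (12 - 1*943) - 44462 = (12 - 943) - 44462 = -931 - 44462 = -45393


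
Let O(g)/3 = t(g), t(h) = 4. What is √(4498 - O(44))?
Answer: √4486 ≈ 66.978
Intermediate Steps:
O(g) = 12 (O(g) = 3*4 = 12)
√(4498 - O(44)) = √(4498 - 1*12) = √(4498 - 12) = √4486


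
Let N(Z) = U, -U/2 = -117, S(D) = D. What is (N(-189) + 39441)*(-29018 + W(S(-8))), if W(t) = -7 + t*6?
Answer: -1153471275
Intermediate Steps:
W(t) = -7 + 6*t
U = 234 (U = -2*(-117) = 234)
N(Z) = 234
(N(-189) + 39441)*(-29018 + W(S(-8))) = (234 + 39441)*(-29018 + (-7 + 6*(-8))) = 39675*(-29018 + (-7 - 48)) = 39675*(-29018 - 55) = 39675*(-29073) = -1153471275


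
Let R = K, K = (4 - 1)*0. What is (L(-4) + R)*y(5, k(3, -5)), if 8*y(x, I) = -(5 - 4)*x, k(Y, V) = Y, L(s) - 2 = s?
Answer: 5/4 ≈ 1.2500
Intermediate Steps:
L(s) = 2 + s
K = 0 (K = 3*0 = 0)
y(x, I) = -x/8 (y(x, I) = (-(5 - 4)*x)/8 = (-x)/8 = -x/8)
R = 0
(L(-4) + R)*y(5, k(3, -5)) = ((2 - 4) + 0)*(-⅛*5) = (-2 + 0)*(-5/8) = -2*(-5/8) = 5/4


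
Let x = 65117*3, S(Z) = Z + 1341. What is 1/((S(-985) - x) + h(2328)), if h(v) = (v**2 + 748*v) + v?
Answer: 1/6968261 ≈ 1.4351e-7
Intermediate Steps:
S(Z) = 1341 + Z
x = 195351
h(v) = v**2 + 749*v
1/((S(-985) - x) + h(2328)) = 1/(((1341 - 985) - 1*195351) + 2328*(749 + 2328)) = 1/((356 - 195351) + 2328*3077) = 1/(-194995 + 7163256) = 1/6968261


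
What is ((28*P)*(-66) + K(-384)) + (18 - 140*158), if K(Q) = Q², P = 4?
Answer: 117962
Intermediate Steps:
((28*P)*(-66) + K(-384)) + (18 - 140*158) = ((28*4)*(-66) + (-384)²) + (18 - 140*158) = (112*(-66) + 147456) + (18 - 22120) = (-7392 + 147456) - 22102 = 140064 - 22102 = 117962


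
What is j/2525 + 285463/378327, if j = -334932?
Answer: -125993024689/955275675 ≈ -131.89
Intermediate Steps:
j/2525 + 285463/378327 = -334932/2525 + 285463/378327 = -125993024689/955275675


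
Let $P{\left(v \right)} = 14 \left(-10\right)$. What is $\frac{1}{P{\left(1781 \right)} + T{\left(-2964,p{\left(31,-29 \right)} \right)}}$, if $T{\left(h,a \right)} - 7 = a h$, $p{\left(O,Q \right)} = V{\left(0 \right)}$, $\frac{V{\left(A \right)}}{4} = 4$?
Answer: $- \frac{1}{47557} \approx -2.1027 \cdot 10^{-5}$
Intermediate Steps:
$V{\left(A \right)} = 16$ ($V{\left(A \right)} = 4 \cdot 4 = 16$)
$p{\left(O,Q \right)} = 16$
$P{\left(v \right)} = -140$
$T{\left(h,a \right)} = 7 + a h$
$\frac{1}{P{\left(1781 \right)} + T{\left(-2964,p{\left(31,-29 \right)} \right)}} = \frac{1}{-140 + \left(7 + 16 \left(-2964\right)\right)} = \frac{1}{-140 + \left(7 - 47424\right)} = \frac{1}{-140 - 47417} = \frac{1}{-47557} = - \frac{1}{47557}$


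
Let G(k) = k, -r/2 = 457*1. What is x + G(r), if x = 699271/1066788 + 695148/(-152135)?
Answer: -148973546186359/162295792380 ≈ -917.91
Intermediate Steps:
r = -914 ≈ -914.00
x = -635191951039/162295792380 (x = 699271*(1/1066788) + 695148*(-1/152135) = 699271/1066788 - 695148/152135 = -635191951039/162295792380 ≈ -3.9138)
x + G(r) = -635191951039/162295792380 - 914 = -148973546186359/162295792380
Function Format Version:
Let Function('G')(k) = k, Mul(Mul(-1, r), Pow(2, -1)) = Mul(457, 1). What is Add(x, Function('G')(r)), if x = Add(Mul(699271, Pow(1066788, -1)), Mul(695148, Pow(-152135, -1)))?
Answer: Rational(-148973546186359, 162295792380) ≈ -917.91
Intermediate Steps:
r = -914 (r = Mul(-2, Mul(457, 1)) = Mul(-2, 457) = -914)
x = Rational(-635191951039, 162295792380) (x = Add(Mul(699271, Rational(1, 1066788)), Mul(695148, Rational(-1, 152135))) = Add(Rational(699271, 1066788), Rational(-695148, 152135)) = Rational(-635191951039, 162295792380) ≈ -3.9138)
Add(x, Function('G')(r)) = Add(Rational(-635191951039, 162295792380), -914) = Rational(-148973546186359, 162295792380)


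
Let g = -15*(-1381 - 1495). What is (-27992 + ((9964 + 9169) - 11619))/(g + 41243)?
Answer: -20478/84383 ≈ -0.24268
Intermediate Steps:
g = 43140 (g = -15*(-2876) = 43140)
(-27992 + ((9964 + 9169) - 11619))/(g + 41243) = (-27992 + ((9964 + 9169) - 11619))/(43140 + 41243) = (-27992 + (19133 - 11619))/84383 = (-27992 + 7514)*(1/84383) = -20478*1/84383 = -20478/84383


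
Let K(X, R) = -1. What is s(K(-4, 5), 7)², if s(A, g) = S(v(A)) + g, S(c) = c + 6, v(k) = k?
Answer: 144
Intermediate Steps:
S(c) = 6 + c
s(A, g) = 6 + A + g (s(A, g) = (6 + A) + g = 6 + A + g)
s(K(-4, 5), 7)² = (6 - 1 + 7)² = 12² = 144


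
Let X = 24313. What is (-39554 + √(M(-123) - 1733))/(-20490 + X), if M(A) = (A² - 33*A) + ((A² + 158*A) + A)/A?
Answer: -39554/3823 + √17491/3823 ≈ -10.312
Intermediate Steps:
M(A) = A² - 33*A + (A² + 159*A)/A (M(A) = (A² - 33*A) + (A² + 159*A)/A = A² - 33*A + (A² + 159*A)/A)
(-39554 + √(M(-123) - 1733))/(-20490 + X) = (-39554 + √((159 + (-123)² - 32*(-123)) - 1733))/(-20490 + 24313) = (-39554 + √((159 + 15129 + 3936) - 1733))/3823 = (-39554 + √(19224 - 1733))*(1/3823) = (-39554 + √17491)*(1/3823) = -39554/3823 + √17491/3823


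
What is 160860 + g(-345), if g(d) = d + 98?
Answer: 160613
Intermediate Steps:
g(d) = 98 + d
160860 + g(-345) = 160860 + (98 - 345) = 160860 - 247 = 160613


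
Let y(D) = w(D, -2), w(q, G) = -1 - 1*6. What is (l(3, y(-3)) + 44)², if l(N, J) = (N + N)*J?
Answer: 4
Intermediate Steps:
w(q, G) = -7 (w(q, G) = -1 - 6 = -7)
y(D) = -7
l(N, J) = 2*J*N (l(N, J) = (2*N)*J = 2*J*N)
(l(3, y(-3)) + 44)² = (2*(-7)*3 + 44)² = (-42 + 44)² = 2² = 4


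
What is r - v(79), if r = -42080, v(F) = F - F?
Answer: -42080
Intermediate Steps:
v(F) = 0
r - v(79) = -42080 - 1*0 = -42080 + 0 = -42080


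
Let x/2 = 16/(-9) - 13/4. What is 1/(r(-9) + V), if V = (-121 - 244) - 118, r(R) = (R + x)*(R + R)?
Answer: -1/140 ≈ -0.0071429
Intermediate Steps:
x = -181/18 (x = 2*(16/(-9) - 13/4) = 2*(16*(-⅑) - 13*¼) = 2*(-16/9 - 13/4) = 2*(-181/36) = -181/18 ≈ -10.056)
r(R) = 2*R*(-181/18 + R) (r(R) = (R - 181/18)*(R + R) = (-181/18 + R)*(2*R) = 2*R*(-181/18 + R))
V = -483 (V = -365 - 118 = -483)
1/(r(-9) + V) = 1/((⅑)*(-9)*(-181 + 18*(-9)) - 483) = 1/((⅑)*(-9)*(-181 - 162) - 483) = 1/((⅑)*(-9)*(-343) - 483) = 1/(343 - 483) = 1/(-140) = -1/140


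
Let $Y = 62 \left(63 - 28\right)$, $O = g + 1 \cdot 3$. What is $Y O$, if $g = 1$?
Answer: $8680$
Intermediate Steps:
$O = 4$ ($O = 1 + 1 \cdot 3 = 1 + 3 = 4$)
$Y = 2170$ ($Y = 62 \cdot 35 = 2170$)
$Y O = 2170 \cdot 4 = 8680$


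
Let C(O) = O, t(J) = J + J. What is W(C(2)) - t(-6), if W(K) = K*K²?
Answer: 20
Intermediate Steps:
t(J) = 2*J
W(K) = K³
W(C(2)) - t(-6) = 2³ - 2*(-6) = 8 - 1*(-12) = 8 + 12 = 20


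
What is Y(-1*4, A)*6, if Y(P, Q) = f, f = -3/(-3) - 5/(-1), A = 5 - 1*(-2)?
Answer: 36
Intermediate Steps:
A = 7 (A = 5 + 2 = 7)
f = 6 (f = -3*(-1/3) - 5*(-1) = 1 + 5 = 6)
Y(P, Q) = 6
Y(-1*4, A)*6 = 6*6 = 36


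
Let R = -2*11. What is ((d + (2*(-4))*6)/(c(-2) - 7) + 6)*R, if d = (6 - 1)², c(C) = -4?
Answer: -178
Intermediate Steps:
d = 25 (d = 5² = 25)
R = -22
((d + (2*(-4))*6)/(c(-2) - 7) + 6)*R = ((25 + (2*(-4))*6)/(-4 - 7) + 6)*(-22) = ((25 - 8*6)/(-11) + 6)*(-22) = ((25 - 48)*(-1/11) + 6)*(-22) = (-23*(-1/11) + 6)*(-22) = (23/11 + 6)*(-22) = (89/11)*(-22) = -178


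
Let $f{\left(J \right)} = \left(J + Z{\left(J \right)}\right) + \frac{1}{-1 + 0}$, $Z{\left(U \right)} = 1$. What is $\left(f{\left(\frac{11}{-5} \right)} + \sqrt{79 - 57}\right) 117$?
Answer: $- \frac{1287}{5} + 117 \sqrt{22} \approx 291.38$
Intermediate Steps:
$f{\left(J \right)} = J$ ($f{\left(J \right)} = \left(J + 1\right) + \frac{1}{-1 + 0} = \left(1 + J\right) + \frac{1}{-1} = \left(1 + J\right) - 1 = J$)
$\left(f{\left(\frac{11}{-5} \right)} + \sqrt{79 - 57}\right) 117 = \left(\frac{11}{-5} + \sqrt{79 - 57}\right) 117 = \left(11 \left(- \frac{1}{5}\right) + \sqrt{22}\right) 117 = \left(- \frac{11}{5} + \sqrt{22}\right) 117 = - \frac{1287}{5} + 117 \sqrt{22}$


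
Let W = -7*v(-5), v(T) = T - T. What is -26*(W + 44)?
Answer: -1144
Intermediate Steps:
v(T) = 0
W = 0 (W = -7*0 = 0)
-26*(W + 44) = -26*(0 + 44) = -26*44 = -1144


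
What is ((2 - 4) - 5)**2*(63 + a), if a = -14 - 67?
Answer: -882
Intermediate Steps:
a = -81
((2 - 4) - 5)**2*(63 + a) = ((2 - 4) - 5)**2*(63 - 81) = (-2 - 5)**2*(-18) = (-7)**2*(-18) = 49*(-18) = -882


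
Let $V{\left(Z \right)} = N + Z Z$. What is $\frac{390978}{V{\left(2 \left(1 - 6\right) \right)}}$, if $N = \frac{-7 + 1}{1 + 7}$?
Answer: $\frac{1563912}{397} \approx 3939.3$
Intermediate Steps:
$N = - \frac{3}{4}$ ($N = - \frac{6}{8} = \left(-6\right) \frac{1}{8} = - \frac{3}{4} \approx -0.75$)
$V{\left(Z \right)} = - \frac{3}{4} + Z^{2}$ ($V{\left(Z \right)} = - \frac{3}{4} + Z Z = - \frac{3}{4} + Z^{2}$)
$\frac{390978}{V{\left(2 \left(1 - 6\right) \right)}} = \frac{390978}{- \frac{3}{4} + \left(2 \left(1 - 6\right)\right)^{2}} = \frac{390978}{- \frac{3}{4} + \left(2 \left(-5\right)\right)^{2}} = \frac{390978}{- \frac{3}{4} + \left(-10\right)^{2}} = \frac{390978}{- \frac{3}{4} + 100} = \frac{390978}{\frac{397}{4}} = 390978 \cdot \frac{4}{397} = \frac{1563912}{397}$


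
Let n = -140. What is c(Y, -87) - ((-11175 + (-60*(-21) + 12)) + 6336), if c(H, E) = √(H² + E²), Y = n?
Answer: 3567 + √27169 ≈ 3731.8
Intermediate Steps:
Y = -140
c(H, E) = √(E² + H²)
c(Y, -87) - ((-11175 + (-60*(-21) + 12)) + 6336) = √((-87)² + (-140)²) - ((-11175 + (-60*(-21) + 12)) + 6336) = √(7569 + 19600) - ((-11175 + (1260 + 12)) + 6336) = √27169 - ((-11175 + 1272) + 6336) = √27169 - (-9903 + 6336) = √27169 - 1*(-3567) = √27169 + 3567 = 3567 + √27169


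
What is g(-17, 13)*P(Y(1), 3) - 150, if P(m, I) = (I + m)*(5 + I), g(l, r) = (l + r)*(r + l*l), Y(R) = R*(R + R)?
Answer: -48470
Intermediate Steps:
Y(R) = 2*R² (Y(R) = R*(2*R) = 2*R²)
g(l, r) = (l + r)*(r + l²)
P(m, I) = (5 + I)*(I + m)
g(-17, 13)*P(Y(1), 3) - 150 = ((-17)³ + 13² - 17*13 + 13*(-17)²)*(3² + 5*3 + 5*(2*1²) + 3*(2*1²)) - 150 = (-4913 + 169 - 221 + 13*289)*(9 + 15 + 5*(2*1) + 3*(2*1)) - 150 = (-4913 + 169 - 221 + 3757)*(9 + 15 + 5*2 + 3*2) - 150 = -1208*(9 + 15 + 10 + 6) - 150 = -1208*40 - 150 = -48320 - 150 = -48470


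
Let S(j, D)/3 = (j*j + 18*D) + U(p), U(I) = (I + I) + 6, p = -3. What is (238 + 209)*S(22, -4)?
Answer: 552492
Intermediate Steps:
U(I) = 6 + 2*I (U(I) = 2*I + 6 = 6 + 2*I)
S(j, D) = 3*j² + 54*D (S(j, D) = 3*((j*j + 18*D) + (6 + 2*(-3))) = 3*((j² + 18*D) + (6 - 6)) = 3*((j² + 18*D) + 0) = 3*(j² + 18*D) = 3*j² + 54*D)
(238 + 209)*S(22, -4) = (238 + 209)*(3*22² + 54*(-4)) = 447*(3*484 - 216) = 447*(1452 - 216) = 447*1236 = 552492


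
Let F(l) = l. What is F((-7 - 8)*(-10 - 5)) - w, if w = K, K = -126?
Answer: 351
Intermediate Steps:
w = -126
F((-7 - 8)*(-10 - 5)) - w = (-7 - 8)*(-10 - 5) - 1*(-126) = -15*(-15) + 126 = 225 + 126 = 351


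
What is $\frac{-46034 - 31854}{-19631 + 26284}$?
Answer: $- \frac{77888}{6653} \approx -11.707$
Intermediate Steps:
$\frac{-46034 - 31854}{-19631 + 26284} = - \frac{77888}{6653}$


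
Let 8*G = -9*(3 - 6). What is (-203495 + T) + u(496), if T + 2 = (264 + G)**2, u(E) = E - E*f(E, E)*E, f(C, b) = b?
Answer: -7817948647/64 ≈ -1.2216e+8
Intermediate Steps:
G = 27/8 (G = (-9*(3 - 6))/8 = (-9*(-3))/8 = (1/8)*27 = 27/8 ≈ 3.3750)
u(E) = E - E**3 (u(E) = E - E*E*E = E - E**2*E = E - E**3)
T = 4575193/64 (T = -2 + (264 + 27/8)**2 = -2 + (2139/8)**2 = -2 + 4575321/64 = 4575193/64 ≈ 71487.)
(-203495 + T) + u(496) = (-203495 + 4575193/64) + (496 - 1*496**3) = -8448487/64 + (496 - 1*122023936) = -8448487/64 + (496 - 122023936) = -8448487/64 - 122023440 = -7817948647/64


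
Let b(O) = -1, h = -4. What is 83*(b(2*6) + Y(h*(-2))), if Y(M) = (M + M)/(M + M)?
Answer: 0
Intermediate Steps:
Y(M) = 1 (Y(M) = (2*M)/((2*M)) = (2*M)*(1/(2*M)) = 1)
83*(b(2*6) + Y(h*(-2))) = 83*(-1 + 1) = 83*0 = 0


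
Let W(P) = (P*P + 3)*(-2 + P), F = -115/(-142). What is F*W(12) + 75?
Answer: 89850/71 ≈ 1265.5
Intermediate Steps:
F = 115/142 (F = -115*(-1/142) = 115/142 ≈ 0.80986)
W(P) = (-2 + P)*(3 + P**2) (W(P) = (P**2 + 3)*(-2 + P) = (3 + P**2)*(-2 + P) = (-2 + P)*(3 + P**2))
F*W(12) + 75 = 115*(-6 + 12**3 - 2*12**2 + 3*12)/142 + 75 = 115*(-6 + 1728 - 2*144 + 36)/142 + 75 = 115*(-6 + 1728 - 288 + 36)/142 + 75 = (115/142)*1470 + 75 = 84525/71 + 75 = 89850/71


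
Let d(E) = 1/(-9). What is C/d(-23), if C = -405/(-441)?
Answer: -405/49 ≈ -8.2653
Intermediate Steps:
C = 45/49 (C = -405*(-1/441) = 45/49 ≈ 0.91837)
d(E) = -1/9
C/d(-23) = 45/(49*(-1/9)) = (45/49)*(-9) = -405/49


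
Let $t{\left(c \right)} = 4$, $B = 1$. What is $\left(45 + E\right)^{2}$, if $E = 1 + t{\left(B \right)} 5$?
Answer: $4356$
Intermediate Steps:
$E = 21$ ($E = 1 + 4 \cdot 5 = 1 + 20 = 21$)
$\left(45 + E\right)^{2} = \left(45 + 21\right)^{2} = 66^{2} = 4356$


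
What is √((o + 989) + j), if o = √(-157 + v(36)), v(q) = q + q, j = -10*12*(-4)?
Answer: √(1469 + I*√85) ≈ 38.328 + 0.1203*I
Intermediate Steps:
j = 480 (j = -120*(-4) = 480)
v(q) = 2*q
o = I*√85 (o = √(-157 + 2*36) = √(-157 + 72) = √(-85) = I*√85 ≈ 9.2195*I)
√((o + 989) + j) = √((I*√85 + 989) + 480) = √((989 + I*√85) + 480) = √(1469 + I*√85)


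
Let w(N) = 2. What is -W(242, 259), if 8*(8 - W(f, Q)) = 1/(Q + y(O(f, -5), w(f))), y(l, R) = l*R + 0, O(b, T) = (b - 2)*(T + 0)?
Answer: -137025/17128 ≈ -8.0001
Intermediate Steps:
O(b, T) = T*(-2 + b) (O(b, T) = (-2 + b)*T = T*(-2 + b))
y(l, R) = R*l (y(l, R) = R*l + 0 = R*l)
W(f, Q) = 8 - 1/(8*(20 + Q - 10*f)) (W(f, Q) = 8 - 1/(8*(Q + 2*(-5*(-2 + f)))) = 8 - 1/(8*(Q + 2*(10 - 5*f))) = 8 - 1/(8*(Q + (20 - 10*f))) = 8 - 1/(8*(20 + Q - 10*f)))
-W(242, 259) = -(1279 - 640*242 + 64*259)/(8*(20 + 259 - 10*242)) = -(1279 - 154880 + 16576)/(8*(20 + 259 - 2420)) = -(-137025)/(8*(-2141)) = -(-1)*(-137025)/(8*2141) = -1*137025/17128 = -137025/17128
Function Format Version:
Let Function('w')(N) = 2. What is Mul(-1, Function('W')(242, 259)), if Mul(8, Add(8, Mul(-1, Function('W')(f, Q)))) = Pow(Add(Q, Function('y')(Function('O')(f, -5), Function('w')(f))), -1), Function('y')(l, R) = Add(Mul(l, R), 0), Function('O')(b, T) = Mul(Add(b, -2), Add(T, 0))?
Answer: Rational(-137025, 17128) ≈ -8.0001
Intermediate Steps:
Function('O')(b, T) = Mul(T, Add(-2, b)) (Function('O')(b, T) = Mul(Add(-2, b), T) = Mul(T, Add(-2, b)))
Function('y')(l, R) = Mul(R, l) (Function('y')(l, R) = Add(Mul(R, l), 0) = Mul(R, l))
Function('W')(f, Q) = Add(8, Mul(Rational(-1, 8), Pow(Add(20, Q, Mul(-10, f)), -1))) (Function('W')(f, Q) = Add(8, Mul(Rational(-1, 8), Pow(Add(Q, Mul(2, Mul(-5, Add(-2, f)))), -1))) = Add(8, Mul(Rational(-1, 8), Pow(Add(Q, Mul(2, Add(10, Mul(-5, f)))), -1))) = Add(8, Mul(Rational(-1, 8), Pow(Add(Q, Add(20, Mul(-10, f))), -1))) = Add(8, Mul(Rational(-1, 8), Pow(Add(20, Q, Mul(-10, f)), -1))))
Mul(-1, Function('W')(242, 259)) = Mul(-1, Mul(Rational(1, 8), Pow(Add(20, 259, Mul(-10, 242)), -1), Add(1279, Mul(-640, 242), Mul(64, 259)))) = Mul(-1, Mul(Rational(1, 8), Pow(Add(20, 259, -2420), -1), Add(1279, -154880, 16576))) = Mul(-1, Mul(Rational(1, 8), Pow(-2141, -1), -137025)) = Mul(-1, Mul(Rational(1, 8), Rational(-1, 2141), -137025)) = Mul(-1, Rational(137025, 17128)) = Rational(-137025, 17128)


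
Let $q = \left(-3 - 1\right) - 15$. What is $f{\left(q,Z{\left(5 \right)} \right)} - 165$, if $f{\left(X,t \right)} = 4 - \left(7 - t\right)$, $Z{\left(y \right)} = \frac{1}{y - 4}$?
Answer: $-167$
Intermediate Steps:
$Z{\left(y \right)} = \frac{1}{-4 + y}$
$q = -19$ ($q = -4 - 15 = -19$)
$f{\left(X,t \right)} = -3 + t$ ($f{\left(X,t \right)} = 4 + \left(-7 + t\right) = -3 + t$)
$f{\left(q,Z{\left(5 \right)} \right)} - 165 = \left(-3 + \frac{1}{-4 + 5}\right) - 165 = \left(-3 + 1^{-1}\right) - 165 = \left(-3 + 1\right) - 165 = -2 - 165 = -167$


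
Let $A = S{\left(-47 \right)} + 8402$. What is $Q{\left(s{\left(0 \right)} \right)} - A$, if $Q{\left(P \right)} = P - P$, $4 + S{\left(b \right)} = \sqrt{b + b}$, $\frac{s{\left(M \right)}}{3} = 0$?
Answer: $-8398 - i \sqrt{94} \approx -8398.0 - 9.6954 i$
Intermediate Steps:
$s{\left(M \right)} = 0$ ($s{\left(M \right)} = 3 \cdot 0 = 0$)
$S{\left(b \right)} = -4 + \sqrt{2} \sqrt{b}$ ($S{\left(b \right)} = -4 + \sqrt{b + b} = -4 + \sqrt{2 b} = -4 + \sqrt{2} \sqrt{b}$)
$A = 8398 + i \sqrt{94}$ ($A = \left(-4 + \sqrt{2} \sqrt{-47}\right) + 8402 = \left(-4 + \sqrt{2} i \sqrt{47}\right) + 8402 = \left(-4 + i \sqrt{94}\right) + 8402 = 8398 + i \sqrt{94} \approx 8398.0 + 9.6954 i$)
$Q{\left(P \right)} = 0$
$Q{\left(s{\left(0 \right)} \right)} - A = 0 - \left(8398 + i \sqrt{94}\right) = -8398 - i \sqrt{94}$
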